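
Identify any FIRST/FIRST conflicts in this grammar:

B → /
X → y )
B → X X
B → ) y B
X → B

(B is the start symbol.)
A FIRST/FIRST conflict occurs when two productions N → α and N → β for the same non-terminal have FIRST(α) ∩ FIRST(β) ≠ ∅ (with ε ∈ FIRST of a nullable right-hand side, so two nullable alternatives also conflict).

FIRST sets of the non-terminals at (or reachable through a nullable prefix from) the front of some alternative:
  FIRST(X) = { ')', '/', 'y' }
  FIRST(B) = { ')', '/', 'y' }

Productions for B:
  B → /: FIRST = { '/' }
  B → X X: FIRST = { ')', '/', 'y' }
  B → ) y B: FIRST = { ')' }
Productions for X:
  X → y ): FIRST = { 'y' }
  X → B: FIRST = { ')', '/', 'y' }

Conflict for B: B → / and B → X X
  Overlap: { '/' }
Conflict for B: B → X X and B → ) y B
  Overlap: { ')' }
Conflict for X: X → y ) and X → B
  Overlap: { 'y' }

Answer: Yes. B → '/' / B → X X on { '/' }; B → X X / B → ')' y B on { ')' }; X → y ')' / X → B on { 'y' }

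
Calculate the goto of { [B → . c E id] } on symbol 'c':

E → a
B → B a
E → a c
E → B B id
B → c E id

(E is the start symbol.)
GOTO(I, 'c') = CLOSURE({ [A → αX.β] : [A → α.Xβ] ∈ I, X = 'c' })

Items with dot before 'c', with the dot advanced:
  [B → . c E id] → [B → c . E id]
Closure of the advanced items:
  [B → c . E id] has the dot before E: add [E → . a], [E → . a c], [E → . B B id]
  [E → . B B id] has the dot before B: add [B → . B a], [B → . c E id]

GOTO = { [B → . B a], [B → . c E id], [B → c . E id], [E → . B B id], [E → . a c], [E → . a] }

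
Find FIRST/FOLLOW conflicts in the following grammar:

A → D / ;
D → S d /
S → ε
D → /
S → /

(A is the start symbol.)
No FIRST/FOLLOW conflicts.

A FIRST/FOLLOW conflict occurs when a non-terminal N has a nullable alternative N → β (β ⇒* ε) and another alternative N → α with FIRST(α) ∩ FOLLOW(N) ≠ ∅: on such a lookahead the parser cannot decide between expanding α and letting N vanish via β.

Nullable non-terminals: S.

S: nullable alternative(s) S → ε; FOLLOW(S) = { 'd' }
  S → ε: FIRST \ {ε} = { } — this is the only nullable alternative, skip
  S → /: FIRST \ {ε} = { '/' } — disjoint from FOLLOW(S)

A, D have no nullable alternative, so no FIRST/FOLLOW check is needed there.

No FIRST/FOLLOW conflicts found.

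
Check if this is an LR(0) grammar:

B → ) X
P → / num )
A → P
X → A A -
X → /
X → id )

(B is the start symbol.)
Augment with B' → B and build the canonical LR(0) collection (I0 = CLOSURE({[B' → . B]}), then GOTO on every symbol after a dot until no new states appear). It has 14 states:
  I0: { [B → . ) X], [B' → . B] }  — shift
  I1: { [A → . P], [B → ) . X], [P → . / num )], [X → . /], [X → . A A -], [X → . id )] }  — shift
  I2: { [B' → B .] }  — accept
  I3: { [P → / . num )], [X → / .] }  — shift, reduce
  I4: { [A → . P], [P → . / num )], [X → A . A -] }  — shift
  I5: { [A → P .] }  — reduce
  I6: { [B → ) X .] }  — reduce
  I7: { [X → id . )] }  — shift
  I8: { [X → id ) .] }  — reduce
  I9: { [P → / . num )] }  — shift
  I10: { [X → A A . -] }  — shift
  I11: { [X → A A - .] }  — reduce
  I12: { [P → / num . )] }  — shift
  I13: { [P → / num ) .] }  — reduce

Conflict in state I3:
  Shift-reduce conflict between [X → / .] and [P → / . num )]
So the grammar is NOT LR(0).

Answer: No. Shift-reduce conflict between [X → / .] and [P → / . num )]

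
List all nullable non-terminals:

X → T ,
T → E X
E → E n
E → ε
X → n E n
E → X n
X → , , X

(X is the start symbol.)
{ 'E' }

A non-terminal is nullable if it can derive ε (the empty string): either it has an ε-production, or it has a production whose right-hand side consists entirely of nullable non-terminals.

ε-productions: E → ε
So E is immediately nullable.
No further non-terminal can be added: every production for the remaining non-terminals contains a terminal or a non-nullable non-terminal.
Nullable = { 'E' }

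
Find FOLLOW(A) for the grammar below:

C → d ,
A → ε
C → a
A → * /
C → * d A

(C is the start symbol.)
{ $ }

In C → * d A: A is at the end, add FOLLOW(C)

The FOLLOW sets referred to above (computed the same way, to a fixed point):
  FOLLOW(C) = { $ }

Taking the union: FOLLOW(A) = { $ }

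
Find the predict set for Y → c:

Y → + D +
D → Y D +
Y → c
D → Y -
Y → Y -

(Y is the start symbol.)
{ 'c' }

PREDICT(Y → c) = (FIRST(RHS) \ {ε}) ∪ (FOLLOW(Y) if ε ∈ FIRST(RHS), i.e. RHS ⇒* ε)
FIRST(c) = { 'c' }
ε ∉ FIRST(c), so FOLLOW(Y) is not added.
PREDICT(Y → c) = { 'c' }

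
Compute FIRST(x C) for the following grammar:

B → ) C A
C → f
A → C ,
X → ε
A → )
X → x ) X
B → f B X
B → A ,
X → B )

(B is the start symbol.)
To compute FIRST(x C), process the symbols left to right:
Symbol x is a terminal. Add 'x' and stop.
FIRST(x C) = { 'x' }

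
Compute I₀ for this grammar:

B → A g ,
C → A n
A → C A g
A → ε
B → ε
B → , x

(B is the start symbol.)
First, augment the grammar with B' → B
I₀ = CLOSURE({ [B' → . B] }):
  [B' → . B] has the dot before B: add [B → . A g ,], [B → .], [B → . , x]
  [B → . A g ,] has the dot before A: add [A → . C A g], [A → .]
  [A → . C A g] has the dot before C: add [C → . A n]
No further items can be added.

I₀ = { [A → . C A g], [A → .], [B → . , x], [B → . A g ,], [B → .], [B' → . B], [C → . A n] }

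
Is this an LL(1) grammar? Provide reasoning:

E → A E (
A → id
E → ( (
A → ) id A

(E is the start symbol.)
Yes, the grammar is LL(1).

A grammar is LL(1) if for each non-terminal N with multiple productions, the predict sets of those productions are pairwise disjoint, where PREDICT(N → α) = (FIRST(α) \ {ε}) ∪ (FOLLOW(N) if α ⇒* ε).

Relevant sets:
  FIRST(A) = { ')', 'id' }

For E:
  PREDICT(E → A E '(') = { ')', 'id' }
  PREDICT(E → '(' '(') = { '(' }
For A:
  PREDICT(A → id) = { 'id' }
  PREDICT(A → ')' id A) = { ')' }

All predict sets are disjoint. The grammar IS LL(1).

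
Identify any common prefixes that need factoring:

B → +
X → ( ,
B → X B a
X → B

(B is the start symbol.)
Left-factoring is needed when two productions for the same non-terminal
share a common prefix on the right-hand side.

Productions for B:
  B → +
  B → X B a
Productions for X:
  X → ( ,
  X → B

No common prefixes found.

Answer: No, left-factoring is not needed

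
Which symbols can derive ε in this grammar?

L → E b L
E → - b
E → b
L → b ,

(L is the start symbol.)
A non-terminal is nullable if it can derive ε (the empty string): either it has an ε-production, or it has a production whose right-hand side consists entirely of nullable non-terminals.

There are no ε-productions, so no non-terminal can derive ε.
No non-terminals are nullable.

Answer: None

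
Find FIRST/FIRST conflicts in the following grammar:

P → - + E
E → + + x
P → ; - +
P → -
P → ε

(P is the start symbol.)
A FIRST/FIRST conflict occurs when two productions N → α and N → β for the same non-terminal have FIRST(α) ∩ FIRST(β) ≠ ∅ (with ε ∈ FIRST of a nullable right-hand side, so two nullable alternatives also conflict).

Productions for P:
  P → - + E: FIRST = { '-' }
  P → ; - +: FIRST = { ';' }
  P → -: FIRST = { '-' }
  P → ε: FIRST = { ε }
E has only one production, so no FIRST/FIRST conflict is possible there.

Conflict for P: P → - + E and P → -
  Overlap: { '-' }

Answer: Yes. P → '-' '+' E / P → '-' on { '-' }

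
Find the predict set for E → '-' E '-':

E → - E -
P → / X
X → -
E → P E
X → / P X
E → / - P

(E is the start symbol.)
{ '-' }

PREDICT(E → '-' E '-') = (FIRST(RHS) \ {ε}) ∪ (FOLLOW(E) if ε ∈ FIRST(RHS), i.e. RHS ⇒* ε)
FIRST('-' E '-') = { '-' }
ε ∉ FIRST('-' E '-'), so FOLLOW(E) is not added.
PREDICT(E → '-' E '-') = { '-' }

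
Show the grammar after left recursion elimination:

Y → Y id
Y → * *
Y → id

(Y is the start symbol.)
Y → * * Y'
Y → id Y'
Y' → id Y'
Y' → ε

Y is directly left-recursive. The standard transformation for
  A → A α₁ | ... | A α_m | β₁ | ... | β_n
is
  A  → β₁ A' | ... | β_n A'
  A' → α₁ A' | ... | α_m A' | ε

Y → * * becomes Y → * * Y'
Y → id becomes Y → id Y'
Y → Y id becomes Y' → id Y'
Add Y' → ε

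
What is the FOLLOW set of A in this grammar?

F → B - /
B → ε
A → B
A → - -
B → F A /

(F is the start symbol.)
{ '/' }

In B → F A /: A is followed by '/', add FIRST('/') \ {ε} = { '/' }

Taking the union: FOLLOW(A) = { '/' }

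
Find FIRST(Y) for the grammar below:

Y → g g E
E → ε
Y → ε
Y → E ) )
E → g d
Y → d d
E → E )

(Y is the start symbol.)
To compute FIRST(Y), examine every production with Y on the left-hand side, reading each right-hand side left to right until a non-nullable symbol is reached.

FIRST sets of the other non-terminals involved (by the same procedure, iterated to a fixed point):
  FIRST(E) = { ')', 'g', ε }

From Y → g g E:
  - g is a terminal: add 'g' and stop
From Y → ε:
  - ε-production, so ε ∈ FIRST(Y)
From Y → E ) ):
  - E is a non-terminal: add FIRST(E) \ {ε} = { ')', 'g' }
    E is nullable, so continue to the next symbol
  - ')' is a terminal: add ')' and stop
From Y → d d:
  - d is a terminal: add 'd' and stop

Collecting: FIRST(Y) = { ')', 'd', 'g', ε }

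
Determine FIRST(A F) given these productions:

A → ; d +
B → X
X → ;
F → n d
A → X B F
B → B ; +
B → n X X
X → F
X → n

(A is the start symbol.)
{ ';', 'n' }

FIRST sets of the non-terminals involved (from the grammar, by fixed-point iteration):
  FIRST(A) = { ';', 'n' }

To compute FIRST(A F), process the symbols left to right:
Symbol A is a non-terminal. Add FIRST(A) \ {ε} = { ';', 'n' }
A is not nullable (ε ∉ FIRST(A)), so stop here.
FIRST(A F) = { ';', 'n' }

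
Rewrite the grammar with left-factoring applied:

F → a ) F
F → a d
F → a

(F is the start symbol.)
F → a F'
F' → ) F
F' → d
F' → ε

Left-factoring transforms A → αβ₁ | αβ₂ into A → αA' and A' → β₁ | β₂
(α is the longest common prefix among the alternatives). Repeat until
no nonterminal has two alternatives with a common prefix.

Round 1: F has alternatives sharing prefix 'a'. Introduce F': F → a F'
  Add: F' → ) F
  Add: F' → d
  Add: F' → ε

No remaining common prefixes — done.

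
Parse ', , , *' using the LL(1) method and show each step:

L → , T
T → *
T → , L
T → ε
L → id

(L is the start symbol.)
Stack is shown with the top on the left.

Stack  Input      Action
------------------------
L $    , , , * $  output L → , T
, T $  , , , * $  match ','
T $    , , * $    output T → , L
, L $  , , * $    match ','
L $    , * $      output L → , T
, T $  , * $      match ','
T $    * $        output T → *
* $    * $        match '*'
$      $          accept

The string is accepted.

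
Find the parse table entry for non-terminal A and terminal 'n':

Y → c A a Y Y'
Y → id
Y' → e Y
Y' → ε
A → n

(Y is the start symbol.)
A → n

To find M[A, 'n'], we find productions for A where 'n' is in the predict set (PREDICT(N → α) = (FIRST(α) \ {ε}) ∪ (FOLLOW(N) if α ⇒* ε)).

A → n: PREDICT = { 'n' }
  'n' is in predict set, so this production goes in M[A, 'n']

M[A, 'n'] = A → n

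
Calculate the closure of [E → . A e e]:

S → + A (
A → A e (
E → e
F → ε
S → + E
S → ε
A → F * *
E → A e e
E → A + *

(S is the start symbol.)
Start with: [E → . A e e]
  [E → . A e e] has the dot before A: add [A → . A e (], [A → . F * *]
  [A → . F * *] has the dot before F: add [F → .]
No further items can be added.

CLOSURE = { [A → . A e (], [A → . F * *], [E → . A e e], [F → .] }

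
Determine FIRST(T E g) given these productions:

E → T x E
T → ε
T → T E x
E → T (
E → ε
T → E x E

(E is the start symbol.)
{ '(', 'g', 'x' }

FIRST sets of the non-terminals involved (from the grammar, by fixed-point iteration):
  FIRST(T) = { '(', 'x', ε }
  FIRST(E) = { '(', 'x', ε }

To compute FIRST(T E g), process the symbols left to right:
Symbol T is a non-terminal. Add FIRST(T) \ {ε} = { '(', 'x' }
T is nullable (ε ∈ FIRST(T)), continue to the next symbol.
Symbol E is a non-terminal. Add FIRST(E) \ {ε} = { '(', 'x' }
E is nullable (ε ∈ FIRST(E)), continue to the next symbol.
Symbol g is a terminal. Add 'g' and stop.
FIRST(T E g) = { '(', 'g', 'x' }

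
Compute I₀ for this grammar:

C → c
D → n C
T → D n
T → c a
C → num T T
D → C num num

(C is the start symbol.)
{ [C → . c], [C → . num T T], [C' → . C] }

First, augment the grammar with C' → C
I₀ = CLOSURE({ [C' → . C] }):
  [C' → . C] has the dot before C: add [C → . c], [C → . num T T]
No further items can be added.

I₀ = { [C → . c], [C → . num T T], [C' → . C] }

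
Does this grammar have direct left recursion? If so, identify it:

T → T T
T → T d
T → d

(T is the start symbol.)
Yes, T is left-recursive

Direct left recursion occurs when N → N α for some non-terminal N (the right-hand side begins with the left-hand side itself).

T → T T: LEFT RECURSIVE (starts with T)
T → T d: LEFT RECURSIVE (starts with T)
T → d: starts with d

The grammar has direct left recursion on: T.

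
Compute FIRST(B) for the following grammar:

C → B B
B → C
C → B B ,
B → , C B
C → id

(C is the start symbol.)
{ ',', 'id' }

FIRST sets of the other non-terminals involved (by the same procedure, iterated to a fixed point):
  FIRST(C) = { ',', 'id' }

From B → C:
  - C is a non-terminal: add FIRST(C) \ {ε} = { ',', 'id' }
    C is not nullable, so stop
From B → , C B:
  - ',' is a terminal: add ',' and stop

Collecting: FIRST(B) = { ',', 'id' }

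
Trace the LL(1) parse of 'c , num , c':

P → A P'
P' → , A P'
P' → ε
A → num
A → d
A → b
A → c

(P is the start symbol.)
Stack is shown with the top on the left.

Stack     Input          Action
-------------------------------
P $       c , num , c $  output P → A P'
A P' $    c , num , c $  output A → c
c P' $    c , num , c $  match 'c'
P' $      , num , c $    output P' → , A P'
, A P' $  , num , c $    match ','
A P' $    num , c $      output A → num
num P' $  num , c $      match 'num'
P' $      , c $          output P' → , A P'
, A P' $  , c $          match ','
A P' $    c $            output A → c
c P' $    c $            match 'c'
P' $      $              output P' → ε
$         $              accept

The string is accepted.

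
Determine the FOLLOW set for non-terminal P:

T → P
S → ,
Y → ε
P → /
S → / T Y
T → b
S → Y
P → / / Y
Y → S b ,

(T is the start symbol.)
To compute FOLLOW(P), find every occurrence of P on a right-hand side N → α P β: add FIRST(β) \ {ε}, and if β is empty or nullable also add FOLLOW(N). Iterate to a fixed point.

In T → P: P is at the end, add FOLLOW(T)

The FOLLOW sets referred to above (computed the same way, to a fixed point):
  FOLLOW(T) = { $, ',', '/', 'b' }

Taking the union: FOLLOW(P) = { $, ',', '/', 'b' }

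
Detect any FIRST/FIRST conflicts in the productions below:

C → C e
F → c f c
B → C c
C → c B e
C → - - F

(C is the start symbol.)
FIRST sets of the non-terminals at (or reachable through a nullable prefix from) the front of some alternative:
  FIRST(C) = { '-', 'c' }

Productions for C:
  C → C e: FIRST = { '-', 'c' }
  C → c B e: FIRST = { 'c' }
  C → - - F: FIRST = { '-' }
F, B have only one production, so no FIRST/FIRST conflict is possible there.

Conflict for C: C → C e and C → c B e
  Overlap: { 'c' }
Conflict for C: C → C e and C → - - F
  Overlap: { '-' }

Answer: Yes. C → C e / C → c B e on { 'c' }; C → C e / C → '-' '-' F on { '-' }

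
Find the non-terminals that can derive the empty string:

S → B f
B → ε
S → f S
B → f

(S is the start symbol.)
{ 'B' }

A non-terminal is nullable if it can derive ε (the empty string): either it has an ε-production, or it has a production whose right-hand side consists entirely of nullable non-terminals.

ε-productions: B → ε
So B is immediately nullable.
No further non-terminal can be added: every production for the remaining non-terminals contains a terminal or a non-nullable non-terminal.
Nullable = { 'B' }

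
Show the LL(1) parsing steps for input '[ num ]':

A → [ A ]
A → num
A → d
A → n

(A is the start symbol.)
LL(1) parsing maintains a stack (initially the start symbol over $) and the input. At each step: if the stack top is a terminal, match it against the current input token; if it is a non-terminal N, replace it with the RHS of M[N, lookahead] (the unique production whose predict set contains the lookahead).

Stack is shown with the top on the left.

Stack    Input      Action
--------------------------
A $      [ num ] $  output A → [ A ]
[ A ] $  [ num ] $  match '['
A ] $    num ] $    output A → num
num ] $  num ] $    match 'num'
] $      ] $        match ']'
$        $          accept

The string is accepted.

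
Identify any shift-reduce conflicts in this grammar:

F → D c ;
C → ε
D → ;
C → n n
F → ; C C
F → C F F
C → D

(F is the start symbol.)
Yes — I0: [C → .] vs [C → . n n]; I1: [C → .] vs [C → . n n]; I2: [C → .] vs [C → . n n]; I3: [C → D .] vs [F → D . c ;]; I9: [C → .] vs [C → . n n]; I12: [C → .] vs [C → . n n]

Augment with F' → F and build the canonical LR(0) collection (I0 = CLOSURE({[F' → . F]}), then GOTO on every symbol after a dot until no new states appear). It has 15 states:
  I0: { [C → . D], [C → . n n], [C → .], [D → . ;], [F → . ; C C], [F → . C F F], [F → . D c ;], [F' → . F] }  — shift, reduce
  I1: { [C → . D], [C → . n n], [C → .], [D → . ;], [D → ; .], [F → ; . C C] }  — shift, 2 reduces
  I2: { [C → . D], [C → . n n], [C → .], [D → . ;], [F → . ; C C], [F → . C F F], [F → . D c ;], [F → C . F F] }  — shift, reduce
  I3: { [C → D .], [F → D . c ;] }  — shift, reduce
  I4: { [F' → F .] }  — accept
  I5: { [C → n . n] }  — shift
  I6: { [C → n n .] }  — reduce
  I7: { [F → D c . ;] }  — shift
  I8: { [F → D c ; .] }  — reduce
  I9: { [C → . D], [C → . n n], [C → .], [D → . ;], [F → . ; C C], [F → . C F F], [F → . D c ;], [F → C F . F] }  — shift, reduce
  I10: { [F → C F F .] }  — reduce
  I11: { [D → ; .] }  — reduce
  I12: { [C → . D], [C → . n n], [C → .], [D → . ;], [F → ; C . C] }  — shift, reduce
  I13: { [C → D .] }  — reduce
  I14: { [F → ; C C .] }  — reduce

I0 contains reduce item [C → .] and shift items [C → . n n], [D → . ;], [F → . ; C C] — shift-reduce conflict.
I1 contains reduce items [C → .], [D → ; .] and shift items [C → . n n], [D → . ;] — shift-reduce conflict.
I2 contains reduce item [C → .] and shift items [C → . n n], [D → . ;], [F → . ; C C] — shift-reduce conflict.
I3 contains reduce item [C → D .] and shift item [F → D . c ;] — shift-reduce conflict.
I9 contains reduce item [C → .] and shift items [C → . n n], [D → . ;], [F → . ; C C] — shift-reduce conflict.
I12 contains reduce item [C → .] and shift items [C → . n n], [D → . ;] — shift-reduce conflict.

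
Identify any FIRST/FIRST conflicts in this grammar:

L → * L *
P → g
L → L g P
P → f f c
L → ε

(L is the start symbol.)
Yes. L → '*' L '*' / L → L g P on { '*' }

A FIRST/FIRST conflict occurs when two productions N → α and N → β for the same non-terminal have FIRST(α) ∩ FIRST(β) ≠ ∅ (with ε ∈ FIRST of a nullable right-hand side, so two nullable alternatives also conflict).

FIRST sets of the non-terminals at (or reachable through a nullable prefix from) the front of some alternative:
  FIRST(L) = { '*', 'g', ε }

Productions for L:
  L → * L *: FIRST = { '*' }
  L → L g P: FIRST = { '*', 'g' }
  L → ε: FIRST = { ε }
Productions for P:
  P → g: FIRST = { 'g' }
  P → f f c: FIRST = { 'f' }

Conflict for L: L → * L * and L → L g P
  Overlap: { '*' }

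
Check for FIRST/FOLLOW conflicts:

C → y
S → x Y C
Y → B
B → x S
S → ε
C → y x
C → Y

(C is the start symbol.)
Nullable non-terminals: S.

S: nullable alternative(s) S → ε; FOLLOW(S) = { $, 'x', 'y' }
  S → x Y C: FIRST \ {ε} = { 'x' } — overlaps FOLLOW(S) on { 'x' }: CONFLICT
  S → ε: FIRST \ {ε} = { } — this is the only nullable alternative, skip

B, C, Y have no nullable alternative, so no FIRST/FOLLOW check is needed there.

So the grammar has 1 FIRST/FOLLOW conflict (marked CONFLICT above).

Answer: Yes. S → x Y C with FOLLOW(S) on { 'x' }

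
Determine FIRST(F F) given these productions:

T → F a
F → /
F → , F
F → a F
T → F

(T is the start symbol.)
{ ',', '/', 'a' }

FIRST sets of the non-terminals involved (from the grammar, by fixed-point iteration):
  FIRST(F) = { ',', '/', 'a' }

To compute FIRST(F F), process the symbols left to right:
Symbol F is a non-terminal. Add FIRST(F) \ {ε} = { ',', '/', 'a' }
F is not nullable (ε ∉ FIRST(F)), so stop here.
FIRST(F F) = { ',', '/', 'a' }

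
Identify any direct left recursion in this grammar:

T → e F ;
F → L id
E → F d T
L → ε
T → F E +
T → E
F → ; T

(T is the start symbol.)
No direct left recursion

Direct left recursion occurs when N → N α for some non-terminal N (the right-hand side begins with the left-hand side itself).

T → e F ;: starts with e
F → L id: starts with L
E → F d T: starts with F
L → ε: starts with ε
T → F E +: starts with F
T → E: starts with E
F → ; T: starts with ';'

No direct left recursion found.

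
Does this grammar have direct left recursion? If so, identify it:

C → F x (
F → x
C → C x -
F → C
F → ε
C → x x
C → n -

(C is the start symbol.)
Direct left recursion occurs when N → N α for some non-terminal N (the right-hand side begins with the left-hand side itself).

C → F x (: starts with F
F → x: starts with x
C → C x -: LEFT RECURSIVE (starts with C)
F → C: starts with C
F → ε: starts with ε
C → x x: starts with x
C → n -: starts with n

The grammar has direct left recursion on: C.

Answer: Yes, C is left-recursive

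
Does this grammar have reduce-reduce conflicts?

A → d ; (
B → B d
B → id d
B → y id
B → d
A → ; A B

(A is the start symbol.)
A reduce-reduce conflict occurs when an LR(0) state has two complete items [A → α .] and [B → β .] — both call for a reduction, and with no lookahead the parser cannot choose between them.

Augment with A' → A and build the canonical LR(0) collection (I0 = CLOSURE({[A' → . A]}), then GOTO on every symbol after a dot until no new states appear). It has 14 states:
  I0: { [A → . ; A B], [A → . d ; (], [A' → . A] }  — shift
  I1: { [A → . ; A B], [A → . d ; (], [A → ; . A B] }  — shift
  I2: { [A' → A .] }  — accept
  I3: { [A → d . ; (] }  — shift
  I4: { [A → d ; . (] }  — shift
  I5: { [A → d ; ( .] }  — reduce
  I6: { [A → ; A . B], [B → . B d], [B → . d], [B → . id d], [B → . y id] }  — shift
  I7: { [A → ; A B .], [B → B . d] }  — shift, reduce
  I8: { [B → d .] }  — reduce
  I9: { [B → id . d] }  — shift
  I10: { [B → y . id] }  — shift
  I11: { [B → y id .] }  — reduce
  I12: { [B → id d .] }  — reduce
  I13: { [B → B d .] }  — reduce

No state contains more than one complete item.

Answer: No reduce-reduce conflicts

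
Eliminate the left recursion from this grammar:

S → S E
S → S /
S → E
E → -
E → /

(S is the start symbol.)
S → E S'
S' → E S'
S' → / S'
S' → ε
E → -
E → /

S is directly left-recursive. The standard transformation for
  A → A α₁ | ... | A α_m | β₁ | ... | β_n
is
  A  → β₁ A' | ... | β_n A'
  A' → α₁ A' | ... | α_m A' | ε

S → E becomes S → E S'
S → S E becomes S' → E S'
S → S / becomes S' → / S'
Add S' → ε

Productions for other non-terminals are unchanged:
  E → -
  E → /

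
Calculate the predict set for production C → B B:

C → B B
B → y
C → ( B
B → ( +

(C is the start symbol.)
PREDICT(C → B B) = (FIRST(RHS) \ {ε}) ∪ (FOLLOW(C) if ε ∈ FIRST(RHS), i.e. RHS ⇒* ε)
FIRST(B) = { '(', 'y' }
FIRST(B B) = { '(', 'y' }
ε ∉ FIRST(B B), so FOLLOW(C) is not added.
PREDICT(C → B B) = { '(', 'y' }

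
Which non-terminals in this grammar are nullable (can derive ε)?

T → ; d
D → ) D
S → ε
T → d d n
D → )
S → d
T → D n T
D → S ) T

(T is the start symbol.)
{ 'S' }

ε-productions: S → ε
So S is immediately nullable.
No further non-terminal can be added: every production for the remaining non-terminals contains a terminal or a non-nullable non-terminal.
Nullable = { 'S' }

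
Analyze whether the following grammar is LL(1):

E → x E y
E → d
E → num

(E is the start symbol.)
For E:
  PREDICT(E → x E y) = { 'x' }
  PREDICT(E → d) = { 'd' }
  PREDICT(E → num) = { 'num' }

All predict sets are disjoint. The grammar IS LL(1).

Answer: Yes, the grammar is LL(1).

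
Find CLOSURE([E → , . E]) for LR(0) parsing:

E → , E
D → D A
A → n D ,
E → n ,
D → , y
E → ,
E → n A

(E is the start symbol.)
{ [E → , . E], [E → . , E], [E → . ,], [E → . n ,], [E → . n A] }

To compute CLOSURE, for each item [A → α.Bβ] where B is a non-terminal, add [B → .γ] for all productions B → γ; repeat for the newly added items until nothing changes.

Start with: [E → , . E]
  [E → , . E] has the dot before E: add [E → . , E], [E → . n ,], [E → . ,], [E → . n A]
No further items can be added.

CLOSURE = { [E → , . E], [E → . , E], [E → . ,], [E → . n ,], [E → . n A] }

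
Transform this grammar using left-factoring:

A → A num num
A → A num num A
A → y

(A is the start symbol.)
Left-factoring transforms A → αβ₁ | αβ₂ into A → αA' and A' → β₁ | β₂
(α is the longest common prefix among the alternatives). Repeat until
no nonterminal has two alternatives with a common prefix.

Round 1: A has alternatives sharing prefix 'A num num'. Introduce A': A → A num num A'
  Add: A' → ε
  Add: A' → A

No remaining common prefixes — done.

Resulting grammar:
A → A num num A'
A' → ε
A' → A
A → y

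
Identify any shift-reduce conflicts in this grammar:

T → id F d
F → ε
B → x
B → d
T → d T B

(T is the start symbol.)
A shift-reduce conflict occurs when an LR(0) state has both:
  - a complete (reduce) item [A → α .] (dot at the end), and
  - a shift item [B → β . c γ] (dot before a terminal).

Augment with T' → T and build the canonical LR(0) collection (I0 = CLOSURE({[T' → . T]}), then GOTO on every symbol after a dot until no new states appear). It has 10 states:
  I0: { [T → . d T B], [T → . id F d], [T' → . T] }  — shift
  I1: { [T' → T .] }  — accept
  I2: { [T → . d T B], [T → . id F d], [T → d . T B] }  — shift
  I3: { [F → .], [T → id . F d] }  — reduce
  I4: { [T → id F . d] }  — shift
  I5: { [T → id F d .] }  — reduce
  I6: { [B → . d], [B → . x], [T → d T . B] }  — shift
  I7: { [T → d T B .] }  — reduce
  I8: { [B → d .] }  — reduce
  I9: { [B → x .] }  — reduce

No state contains both a complete item and a shift item.

Answer: No shift-reduce conflicts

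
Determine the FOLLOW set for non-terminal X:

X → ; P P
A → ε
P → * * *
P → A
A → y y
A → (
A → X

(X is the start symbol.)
To compute FOLLOW(X), find every occurrence of X on a right-hand side N → α X β: add FIRST(β) \ {ε}, and if β is empty or nullable also add FOLLOW(N). Iterate to a fixed point.

X is the start symbol, so $ ∈ FOLLOW(X).
In A → X: X is at the end, add FOLLOW(A)

The FOLLOW sets referred to above (computed the same way, to a fixed point):
  FOLLOW(A) = { $, '(', '*', ';', 'y' }

Taking the union: FOLLOW(X) = { $, '(', '*', ';', 'y' }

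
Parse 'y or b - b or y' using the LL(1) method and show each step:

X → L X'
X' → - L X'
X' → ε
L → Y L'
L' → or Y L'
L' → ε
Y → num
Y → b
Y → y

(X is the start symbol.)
LL(1) parsing maintains a stack (initially the start symbol over $) and the input. At each step: if the stack top is a terminal, match it against the current input token; if it is a non-terminal N, replace it with the RHS of M[N, lookahead] (the unique production whose predict set contains the lookahead).

Stack is shown with the top on the left.

Stack         Input              Action
---------------------------------------
X $           y or b - b or y $  output X → L X'
L X' $        y or b - b or y $  output L → Y L'
Y L' X' $     y or b - b or y $  output Y → y
y L' X' $     y or b - b or y $  match 'y'
L' X' $       or b - b or y $    output L' → or Y L'
or Y L' X' $  or b - b or y $    match 'or'
Y L' X' $     b - b or y $       output Y → b
b L' X' $     b - b or y $       match 'b'
L' X' $       - b or y $         output L' → ε
X' $          - b or y $         output X' → - L X'
- L X' $      - b or y $         match '-'
L X' $        b or y $           output L → Y L'
Y L' X' $     b or y $           output Y → b
b L' X' $     b or y $           match 'b'
L' X' $       or y $             output L' → or Y L'
or Y L' X' $  or y $             match 'or'
Y L' X' $     y $                output Y → y
y L' X' $     y $                match 'y'
L' X' $       $                  output L' → ε
X' $          $                  output X' → ε
$             $                  accept

The string is accepted.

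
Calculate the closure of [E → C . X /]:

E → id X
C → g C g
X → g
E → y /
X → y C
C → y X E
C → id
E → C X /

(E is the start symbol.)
{ [E → C . X /], [X → . g], [X → . y C] }

Start with: [E → C . X /]
  [E → C . X /] has the dot before X: add [X → . g], [X → . y C]
No further items can be added.

CLOSURE = { [E → C . X /], [X → . g], [X → . y C] }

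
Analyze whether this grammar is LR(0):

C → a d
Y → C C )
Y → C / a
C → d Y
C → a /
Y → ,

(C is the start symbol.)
Augment with C' → C and build the canonical LR(0) collection (I0 = CLOSURE({[C' → . C]}), then GOTO on every symbol after a dot until no new states appear). It has 13 states:
  I0: { [C → . a /], [C → . a d], [C → . d Y], [C' → . C] }  — shift
  I1: { [C' → C .] }  — accept
  I2: { [C → a . /], [C → a . d] }  — shift
  I3: { [C → . a /], [C → . a d], [C → . d Y], [C → d . Y], [Y → . ,], [Y → . C / a], [Y → . C C )] }  — shift
  I4: { [Y → , .] }  — reduce
  I5: { [C → . a /], [C → . a d], [C → . d Y], [Y → C . / a], [Y → C . C )] }  — shift
  I6: { [C → d Y .] }  — reduce
  I7: { [Y → C / . a] }  — shift
  I8: { [Y → C C . )] }  — shift
  I9: { [Y → C C ) .] }  — reduce
  I10: { [Y → C / a .] }  — reduce
  I11: { [C → a / .] }  — reduce
  I12: { [C → a d .] }  — reduce

Every state is either a pure shift/goto state or contains exactly one complete item and nothing to shift — no conflicts. The grammar is LR(0).

Answer: Yes, the grammar is LR(0)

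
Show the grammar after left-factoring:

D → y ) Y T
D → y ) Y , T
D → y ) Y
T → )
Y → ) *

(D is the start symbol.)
D → y ) Y D'
D' → T
D' → , T
D' → ε
T → )
Y → ) *

Left-factoring transforms A → αβ₁ | αβ₂ into A → αA' and A' → β₁ | β₂
(α is the longest common prefix among the alternatives). Repeat until
no nonterminal has two alternatives with a common prefix.

Round 1: D has alternatives sharing prefix 'y ) Y'. Introduce D': D → y ) Y D'
  Add: D' → T
  Add: D' → , T
  Add: D' → ε

No remaining common prefixes — done.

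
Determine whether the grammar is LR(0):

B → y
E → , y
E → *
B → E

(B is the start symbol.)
Augment with B' → B and build the canonical LR(0) collection (I0 = CLOSURE({[B' → . B]}), then GOTO on every symbol after a dot until no new states appear). It has 7 states:
  I0: { [B → . E], [B → . y], [B' → . B], [E → . *], [E → . , y] }  — shift
  I1: { [E → * .] }  — reduce
  I2: { [E → , . y] }  — shift
  I3: { [B' → B .] }  — accept
  I4: { [B → E .] }  — reduce
  I5: { [B → y .] }  — reduce
  I6: { [E → , y .] }  — reduce

Every state is either a pure shift/goto state or contains exactly one complete item and nothing to shift — no conflicts. The grammar is LR(0).

Answer: Yes, the grammar is LR(0)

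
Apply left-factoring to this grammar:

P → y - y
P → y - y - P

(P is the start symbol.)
Left-factoring transforms A → αβ₁ | αβ₂ into A → αA' and A' → β₁ | β₂
(α is the longest common prefix among the alternatives). Repeat until
no nonterminal has two alternatives with a common prefix.

Round 1: P has alternatives sharing prefix 'y - y'. Introduce P': P → y - y P'
  Add: P' → ε
  Add: P' → - P

No remaining common prefixes — done.

Resulting grammar:
P → y - y P'
P' → ε
P' → - P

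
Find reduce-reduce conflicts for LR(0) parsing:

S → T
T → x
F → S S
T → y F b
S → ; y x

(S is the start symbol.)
A reduce-reduce conflict occurs when an LR(0) state has two complete items [A → α .] and [B → β .] — both call for a reduction, and with no lookahead the parser cannot choose between them.

Augment with S' → S and build the canonical LR(0) collection (I0 = CLOSURE({[S' → . S]}), then GOTO on every symbol after a dot until no new states appear). It has 12 states:
  I0: { [S → . ; y x], [S → . T], [S' → . S], [T → . x], [T → . y F b] }  — shift
  I1: { [S → ; . y x] }  — shift
  I2: { [S' → S .] }  — accept
  I3: { [S → T .] }  — reduce
  I4: { [T → x .] }  — reduce
  I5: { [F → . S S], [S → . ; y x], [S → . T], [T → . x], [T → . y F b], [T → y . F b] }  — shift
  I6: { [T → y F . b] }  — shift
  I7: { [F → S . S], [S → . ; y x], [S → . T], [T → . x], [T → . y F b] }  — shift
  I8: { [F → S S .] }  — reduce
  I9: { [T → y F b .] }  — reduce
  I10: { [S → ; y . x] }  — shift
  I11: { [S → ; y x .] }  — reduce

No state contains more than one complete item.

Answer: No reduce-reduce conflicts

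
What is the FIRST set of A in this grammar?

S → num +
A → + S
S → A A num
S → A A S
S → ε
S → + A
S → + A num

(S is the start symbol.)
{ '+' }

From A → + S:
  - '+' is a terminal: add '+' and stop

Collecting: FIRST(A) = { '+' }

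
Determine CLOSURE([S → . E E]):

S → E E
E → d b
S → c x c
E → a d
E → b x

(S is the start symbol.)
{ [E → . a d], [E → . b x], [E → . d b], [S → . E E] }

Start with: [S → . E E]
  [S → . E E] has the dot before E: add [E → . d b], [E → . a d], [E → . b x]
No further items can be added.

CLOSURE = { [E → . a d], [E → . b x], [E → . d b], [S → . E E] }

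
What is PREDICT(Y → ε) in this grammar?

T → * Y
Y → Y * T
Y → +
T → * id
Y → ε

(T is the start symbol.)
{ $, '*' }

PREDICT(Y → ε) = (FIRST(RHS) \ {ε}) ∪ (FOLLOW(Y) if ε ∈ FIRST(RHS), i.e. RHS ⇒* ε)
The right-hand side is ε (FIRST(ε) = { ε }), so the predict set is FOLLOW(Y) = { $, '*' }
PREDICT(Y → ε) = { $, '*' }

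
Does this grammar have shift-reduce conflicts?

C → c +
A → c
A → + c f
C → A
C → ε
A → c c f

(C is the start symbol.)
A shift-reduce conflict occurs when an LR(0) state has both:
  - a complete (reduce) item [A → α .] (dot at the end), and
  - a shift item [B → β . c γ] (dot before a terminal).

Augment with C' → C and build the canonical LR(0) collection (I0 = CLOSURE({[C' → . C]}), then GOTO on every symbol after a dot until no new states appear). It has 10 states:
  I0: { [A → . + c f], [A → . c c f], [A → . c], [C → . A], [C → . c +], [C → .], [C' → . C] }  — shift, reduce
  I1: { [A → + . c f] }  — shift
  I2: { [C → A .] }  — reduce
  I3: { [C' → C .] }  — accept
  I4: { [A → c . c f], [A → c .], [C → c . +] }  — shift, reduce
  I5: { [C → c + .] }  — reduce
  I6: { [A → c c . f] }  — shift
  I7: { [A → c c f .] }  — reduce
  I8: { [A → + c . f] }  — shift
  I9: { [A → + c f .] }  — reduce

I0 contains reduce item [C → .] and shift items [A → . + c f], [A → . c], [A → . c c f], [C → . c +] — shift-reduce conflict.
I4 contains reduce item [A → c .] and shift items [A → c . c f], [C → c . +] — shift-reduce conflict.

Answer: Yes — I0: [C → .] vs [A → . + c f]; I4: [A → c .] vs [A → c . c f]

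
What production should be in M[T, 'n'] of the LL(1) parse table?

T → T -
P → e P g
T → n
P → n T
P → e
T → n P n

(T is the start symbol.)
To find M[T, 'n'], we find productions for T where 'n' is in the predict set (PREDICT(N → α) = (FIRST(α) \ {ε}) ∪ (FOLLOW(N) if α ⇒* ε)).

Relevant sets:
  FIRST(T) = { 'n' }

T → T -: PREDICT = { 'n' }
  'n' is in predict set, so this production goes in M[T, 'n']
T → n: PREDICT = { 'n' }
  'n' is in predict set, so this production goes in M[T, 'n']
T → n P n: PREDICT = { 'n' }
  'n' is in predict set, so this production goes in M[T, 'n']

M[T, 'n'] = T → T -, T → n, T → n P n  (a multiply-defined cell — the grammar is not LL(1))

Answer: T → T -, T → n, T → n P n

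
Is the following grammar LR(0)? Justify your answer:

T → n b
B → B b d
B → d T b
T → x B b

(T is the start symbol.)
No. Shift-reduce conflict between [T → x B b .] and [B → B b . d]

A grammar is LR(0) if no state in the canonical LR(0) collection has:
  - both a shift item (dot before a terminal) and a complete item (shift-reduce conflict), or
  - two or more complete items (reduce-reduce conflict; the accept item [T' → T .] counts as a complete item here).

Augment with T' → T and build the canonical LR(0) collection (I0 = CLOSURE({[T' → . T]}), then GOTO on every symbol after a dot until no new states appear). It has 11 states:
  I0: { [T → . n b], [T → . x B b], [T' → . T] }  — shift
  I1: { [T' → T .] }  — accept
  I2: { [T → n . b] }  — shift
  I3: { [B → . B b d], [B → . d T b], [T → x . B b] }  — shift
  I4: { [B → B . b d], [T → x B . b] }  — shift
  I5: { [B → d . T b], [T → . n b], [T → . x B b] }  — shift
  I6: { [B → d T . b] }  — shift
  I7: { [B → d T b .] }  — reduce
  I8: { [B → B b . d], [T → x B b .] }  — shift, reduce
  I9: { [B → B b d .] }  — reduce
  I10: { [T → n b .] }  — reduce

Conflict in state I8:
  Shift-reduce conflict between [T → x B b .] and [B → B b . d]
So the grammar is NOT LR(0).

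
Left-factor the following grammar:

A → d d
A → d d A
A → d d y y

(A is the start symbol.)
Left-factoring transforms A → αβ₁ | αβ₂ into A → αA' and A' → β₁ | β₂
(α is the longest common prefix among the alternatives). Repeat until
no nonterminal has two alternatives with a common prefix.

Round 1: A has alternatives sharing prefix 'd d'. Introduce A': A → d d A'
  Add: A' → ε
  Add: A' → A
  Add: A' → y y

No remaining common prefixes — done.

Resulting grammar:
A → d d A'
A' → ε
A' → A
A' → y y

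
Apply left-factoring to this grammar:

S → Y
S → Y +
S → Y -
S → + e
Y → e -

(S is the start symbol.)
S → Y S'
S' → ε
S' → +
S' → -
S → + e
Y → e -

Left-factoring transforms A → αβ₁ | αβ₂ into A → αA' and A' → β₁ | β₂
(α is the longest common prefix among the alternatives). Repeat until
no nonterminal has two alternatives with a common prefix.

Round 1: S has alternatives sharing prefix 'Y'. Introduce S': S → Y S'
  Add: S' → ε
  Add: S' → +
  Add: S' → -

No remaining common prefixes — done.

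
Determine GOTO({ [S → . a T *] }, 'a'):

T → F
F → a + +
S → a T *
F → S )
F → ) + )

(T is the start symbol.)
{ [F → . ) + )], [F → . S )], [F → . a + +], [S → . a T *], [S → a . T *], [T → . F] }

GOTO(I, 'a') = CLOSURE({ [A → αX.β] : [A → α.Xβ] ∈ I, X = 'a' })

Items with dot before 'a', with the dot advanced:
  [S → . a T *] → [S → a . T *]
Closure of the advanced items:
  [S → a . T *] has the dot before T: add [T → . F]
  [T → . F] has the dot before F: add [F → . a + +], [F → . S )], [F → . ) + )]
  [F → . S )] has the dot before S: add [S → . a T *]

GOTO = { [F → . ) + )], [F → . S )], [F → . a + +], [S → . a T *], [S → a . T *], [T → . F] }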